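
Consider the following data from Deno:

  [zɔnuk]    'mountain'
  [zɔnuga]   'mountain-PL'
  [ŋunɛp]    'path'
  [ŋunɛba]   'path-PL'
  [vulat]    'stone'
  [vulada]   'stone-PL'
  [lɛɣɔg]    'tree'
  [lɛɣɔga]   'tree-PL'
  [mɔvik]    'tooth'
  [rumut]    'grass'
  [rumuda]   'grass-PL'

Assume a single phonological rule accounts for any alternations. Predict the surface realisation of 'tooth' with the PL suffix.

[mɔviga]

In [zɔnuk] and [zɔnuga] the final segment of 'mountain' alternates: [k] ~ [g].
If /g/ were underlying and a rule turned it into [k] in isolation, 'tree' would also alternate; but it has [g] in both [lɛɣɔg] and [lɛɣɔga].
The alternation reflects intervocalic voicing: voiceless stops become voiced between vowels. /k/ is underlying.
From [mɔvik] the stem 'tooth' is /mɔvik/; between vowels this yields [mɔviga].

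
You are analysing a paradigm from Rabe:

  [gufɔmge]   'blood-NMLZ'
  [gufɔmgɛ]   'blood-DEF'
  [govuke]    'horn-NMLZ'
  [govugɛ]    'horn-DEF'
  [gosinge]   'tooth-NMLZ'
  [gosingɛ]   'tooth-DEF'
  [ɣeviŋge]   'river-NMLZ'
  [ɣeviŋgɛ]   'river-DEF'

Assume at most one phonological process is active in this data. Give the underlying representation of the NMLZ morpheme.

The NMLZ morpheme has two allomorphs, [-ge] and [-ke].
By contrast the DEF suffix keeps its initial [g] throughout — that segment must be underlying.
The NMLZ suffix is therefore /-ke/ underlyingly, with post-nasal voicing: voiceless stops become voiced after a nasal.

/-ke/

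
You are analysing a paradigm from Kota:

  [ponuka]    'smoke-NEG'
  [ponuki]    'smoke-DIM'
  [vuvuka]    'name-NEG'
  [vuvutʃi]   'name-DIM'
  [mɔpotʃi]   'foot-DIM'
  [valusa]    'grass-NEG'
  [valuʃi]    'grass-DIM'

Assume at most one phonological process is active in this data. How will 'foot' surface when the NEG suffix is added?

The root 'name' surfaces as [vuvuka] and [vuvutʃi], with a stem-final [k] ~ [tʃ] alternation.
But 'smoke' keeps [k] in both environments ([ponuka], [ponuki]), so there is no rule changing /k/ to [tʃ] before the DIM suffix.
The underlying segment must be /tʃ/; palato-alveolar /tʃ/ and /ʃ/ become [k] and [s] when no front vowel follows, yielding [k] there.
From [mɔpotʃi] the stem 'foot' is /mɔpotʃ/; when no front vowel follows this yields [mɔpoka].

[mɔpoka]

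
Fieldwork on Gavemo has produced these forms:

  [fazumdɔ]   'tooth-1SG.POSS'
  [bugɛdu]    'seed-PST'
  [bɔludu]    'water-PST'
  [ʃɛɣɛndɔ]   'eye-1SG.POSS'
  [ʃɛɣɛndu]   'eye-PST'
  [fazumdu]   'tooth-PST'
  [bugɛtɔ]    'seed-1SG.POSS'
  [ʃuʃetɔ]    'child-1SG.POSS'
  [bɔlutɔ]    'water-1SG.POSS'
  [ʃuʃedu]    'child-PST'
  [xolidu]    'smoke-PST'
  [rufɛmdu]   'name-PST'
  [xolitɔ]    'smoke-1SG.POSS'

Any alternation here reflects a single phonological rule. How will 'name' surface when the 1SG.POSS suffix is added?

The 1SG.POSS suffix surfaces as [-dɔ] and [-tɔ], depending on the final segment of the stem.
By contrast the PST suffix keeps its initial [d] throughout — that segment must be underlying.
The 1SG.POSS suffix is therefore /-tɔ/ underlyingly, with post-nasal voicing: voiceless stops become voiced after a nasal.
After 'name', which ends in a nasal, the suffix surfaces as [-dɔ], giving [rufɛmdɔ].

[rufɛmdɔ]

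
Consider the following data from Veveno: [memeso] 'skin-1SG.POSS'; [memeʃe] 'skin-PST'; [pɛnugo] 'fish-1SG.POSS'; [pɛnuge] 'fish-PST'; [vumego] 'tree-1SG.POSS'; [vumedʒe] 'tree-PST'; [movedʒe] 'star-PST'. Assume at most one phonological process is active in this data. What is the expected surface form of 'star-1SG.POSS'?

In [vumego] and [vumedʒe] the final segment of 'tree' alternates: [g] ~ [dʒ].
Compare 'fish', with invariant [g] in [pɛnugo] and [pɛnuge]: an analysis with underlying /g/ and a rule producing [dʒ] before the PST suffix would wrongly predict alternation here too.
The alternation reflects depalatalization: palato-alveolar /dʒ/ and /ʃ/ become [g] and [s] when no front vowel follows. /dʒ/ is underlying.
The one attested form of 'star', [movedʒe], shows underlying /movedʒ/. Applying the same rule when no front vowel follows gives [movego].

[movego]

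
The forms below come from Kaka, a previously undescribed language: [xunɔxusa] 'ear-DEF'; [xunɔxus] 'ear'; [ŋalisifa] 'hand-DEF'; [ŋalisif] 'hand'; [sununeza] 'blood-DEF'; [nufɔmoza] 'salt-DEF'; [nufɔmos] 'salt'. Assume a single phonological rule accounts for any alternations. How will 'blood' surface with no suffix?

[sununes]

In [nufɔmoza] and [nufɔmos] the final segment of 'salt' alternates: [z] ~ [s].
Compare 'ear', with invariant [s] in [xunɔxusa] and [xunɔxus]: an analysis with underlying /s/ and a rule producing [z] before the DEF suffix would wrongly predict alternation here too.
Therefore /z/ is basic and [s] is derived by word-final obstruent devoicing (voiced obstruents become voiceless word-finally).
The one attested form of 'blood', [sununeza], shows underlying /sununez/. Applying the same rule word-finally gives [sununes].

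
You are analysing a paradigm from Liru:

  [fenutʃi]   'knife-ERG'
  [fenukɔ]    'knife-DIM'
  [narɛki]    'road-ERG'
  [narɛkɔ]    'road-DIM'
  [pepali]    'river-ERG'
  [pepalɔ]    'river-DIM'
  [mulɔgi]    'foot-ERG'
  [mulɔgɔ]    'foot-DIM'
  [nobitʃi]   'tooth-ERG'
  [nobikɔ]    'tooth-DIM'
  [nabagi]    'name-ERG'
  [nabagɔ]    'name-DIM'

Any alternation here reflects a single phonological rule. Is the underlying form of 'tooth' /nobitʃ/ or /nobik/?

/nobitʃ/

The stem for 'tooth' ends in [tʃ] in [nobitʃi] but [k] in [nobikɔ].
The stem 'road' ([narɛki], [narɛkɔ]) shows [k] unchanged in both environments, so [k] cannot be basic with [tʃ] derived before the ERG suffix.
The alternation reflects depalatalization: palato-alveolar /tʃ/ becomes [k] when no front vowel follows. /tʃ/ is underlying.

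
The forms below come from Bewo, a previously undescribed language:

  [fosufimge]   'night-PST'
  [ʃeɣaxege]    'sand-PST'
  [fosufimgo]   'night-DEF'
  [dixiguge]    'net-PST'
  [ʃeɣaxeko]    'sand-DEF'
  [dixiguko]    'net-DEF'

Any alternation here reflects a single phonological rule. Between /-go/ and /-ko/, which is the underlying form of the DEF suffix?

/-ko/

The DEF suffix surfaces as [-go] and [-ko], depending on the final segment of the stem.
By contrast the PST suffix keeps its initial [g] throughout — that segment must be underlying.
The DEF suffix is therefore /-ko/ underlyingly, with post-nasal voicing: voiceless stops become voiced after a nasal.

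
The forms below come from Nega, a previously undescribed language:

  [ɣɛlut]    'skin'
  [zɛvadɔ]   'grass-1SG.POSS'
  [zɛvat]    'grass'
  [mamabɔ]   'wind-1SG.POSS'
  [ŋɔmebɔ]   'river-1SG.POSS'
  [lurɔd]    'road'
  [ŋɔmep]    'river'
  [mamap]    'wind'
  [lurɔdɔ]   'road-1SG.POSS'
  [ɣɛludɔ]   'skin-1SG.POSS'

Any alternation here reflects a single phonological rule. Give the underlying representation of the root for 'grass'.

In [zɛvadɔ] and [zɛvat] the final segment of 'grass' alternates: [d] ~ [t].
But 'road' keeps [d] in both environments ([lurɔdɔ], [lurɔd]), so there is no rule changing /d/ to [t] in isolation.
The underlying segment must be /t/; voiceless stops become voiced between vowels, yielding [d] there.
The underlying form of 'grass' is therefore /zɛvat/.

/zɛvat/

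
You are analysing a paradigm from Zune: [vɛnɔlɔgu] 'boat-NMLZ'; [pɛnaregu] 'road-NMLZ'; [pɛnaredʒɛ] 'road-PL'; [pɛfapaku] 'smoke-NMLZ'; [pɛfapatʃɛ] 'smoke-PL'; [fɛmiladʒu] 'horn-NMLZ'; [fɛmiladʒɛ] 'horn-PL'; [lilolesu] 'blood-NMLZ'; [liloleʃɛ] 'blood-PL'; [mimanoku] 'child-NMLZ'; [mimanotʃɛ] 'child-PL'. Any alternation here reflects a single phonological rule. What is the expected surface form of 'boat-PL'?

In [pɛnaregu] and [pɛnaredʒɛ] the final segment of 'road' alternates: [g] ~ [dʒ].
Compare 'horn', with invariant [dʒ] in [fɛmiladʒu] and [fɛmiladʒɛ]: an analysis with underlying /dʒ/ and a rule producing [g] before the NMLZ suffix would wrongly predict alternation here too.
Therefore /g/ is basic and [dʒ] is derived by palatalization before a front vowel (/k/, /g/ and /s/ become palato-alveolar [tʃ], [dʒ] and [ʃ] before a front vowel).
The one attested form of 'boat', [vɛnɔlɔgu], shows underlying /vɛnɔlɔg/. Applying the same rule before a front vowel gives [vɛnɔlɔdʒɛ].

[vɛnɔlɔdʒɛ]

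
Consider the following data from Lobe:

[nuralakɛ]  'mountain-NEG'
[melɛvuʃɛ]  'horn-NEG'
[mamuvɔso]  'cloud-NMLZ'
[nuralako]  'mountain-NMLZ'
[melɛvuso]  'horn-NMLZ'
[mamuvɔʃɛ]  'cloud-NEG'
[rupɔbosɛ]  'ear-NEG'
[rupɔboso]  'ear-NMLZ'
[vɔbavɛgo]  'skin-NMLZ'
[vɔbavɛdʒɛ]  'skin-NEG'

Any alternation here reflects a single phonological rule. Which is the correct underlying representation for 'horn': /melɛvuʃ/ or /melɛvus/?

The stem for 'horn' ends in [ʃ] in [melɛvuʃɛ] but [s] in [melɛvuso].
The stem 'ear' ([rupɔbosɛ], [rupɔboso]) shows [s] unchanged in both environments, so [s] cannot be basic with [ʃ] derived before the NEG suffix.
Therefore /ʃ/ is basic and [s] is derived by depalatalization (palato-alveolar /dʒ/ and /ʃ/ become [g] and [s] when no front vowel follows).

/melɛvuʃ/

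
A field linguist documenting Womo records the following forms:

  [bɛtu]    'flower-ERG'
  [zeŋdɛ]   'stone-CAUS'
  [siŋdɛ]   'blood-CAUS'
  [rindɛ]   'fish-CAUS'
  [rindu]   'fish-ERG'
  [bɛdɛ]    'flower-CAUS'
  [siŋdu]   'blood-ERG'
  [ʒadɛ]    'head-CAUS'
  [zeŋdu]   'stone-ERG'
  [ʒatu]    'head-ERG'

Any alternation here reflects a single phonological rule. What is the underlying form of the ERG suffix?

/-tu/

The ERG morpheme has two allomorphs, [-du] and [-tu].
The CAUS suffix, which begins with [d], is invariant after every stem; so [d] is not altered by any rule here.
The ERG suffix is therefore /-tu/ underlyingly, with post-nasal voicing: voiceless stops become voiced after a nasal.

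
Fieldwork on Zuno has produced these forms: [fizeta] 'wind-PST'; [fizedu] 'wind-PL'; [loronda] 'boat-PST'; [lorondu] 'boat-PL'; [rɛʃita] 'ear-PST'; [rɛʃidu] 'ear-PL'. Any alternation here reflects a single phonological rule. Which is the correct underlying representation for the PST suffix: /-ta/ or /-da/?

/-ta/

The PST morpheme has two allomorphs, [-da] and [-ta].
The PL suffix, which begins with [d], is invariant after every stem; so [d] is not altered by any rule here.
So the underlying form is /-ta/, and voiceless stops become voiced after a nasal.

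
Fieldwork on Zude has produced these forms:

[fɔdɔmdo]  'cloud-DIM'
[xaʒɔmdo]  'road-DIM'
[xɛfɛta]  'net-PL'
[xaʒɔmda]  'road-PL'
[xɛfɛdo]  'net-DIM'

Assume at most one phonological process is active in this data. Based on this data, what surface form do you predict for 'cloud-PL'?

The PL suffix surfaces as [-da] and [-ta], depending on the final segment of the stem.
The DIM suffix, which begins with [d], is invariant after every stem; so [d] is not altered by any rule here.
So the underlying form is /-ta/, and voiceless stops become voiced after a nasal.
After 'cloud', which ends in a nasal, the suffix surfaces as [-da], giving [fɔdɔmda].

[fɔdɔmda]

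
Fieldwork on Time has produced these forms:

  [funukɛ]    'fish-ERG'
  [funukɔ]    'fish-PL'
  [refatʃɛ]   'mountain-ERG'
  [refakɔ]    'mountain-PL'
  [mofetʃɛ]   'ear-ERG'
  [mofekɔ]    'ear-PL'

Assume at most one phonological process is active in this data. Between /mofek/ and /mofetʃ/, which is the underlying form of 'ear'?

/mofetʃ/

The root 'ear' surfaces as [mofetʃɛ] and [mofekɔ], with a stem-final [tʃ] ~ [k] alternation.
But 'fish' keeps [k] in both environments ([funukɛ], [funukɔ]), so there is no rule changing /k/ to [tʃ] before the ERG suffix.
The underlying segment must be /tʃ/; palato-alveolar /tʃ/ becomes [k] when no front vowel follows, yielding [k] there.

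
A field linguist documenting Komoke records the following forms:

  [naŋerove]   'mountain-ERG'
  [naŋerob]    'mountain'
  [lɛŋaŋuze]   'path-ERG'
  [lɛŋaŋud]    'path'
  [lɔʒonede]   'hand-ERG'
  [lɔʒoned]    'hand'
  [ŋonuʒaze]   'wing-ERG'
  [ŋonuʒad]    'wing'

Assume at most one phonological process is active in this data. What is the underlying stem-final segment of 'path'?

/z/

'path' shows [z] ~ [d] at the end of the stem ([lɛŋaŋuze] vs [lɛŋaŋud]).
If /d/ were underlying and a rule turned it into [z] before the ERG suffix, 'hand' would also alternate; but it has [d] in both [lɔʒonede] and [lɔʒoned].
Therefore /z/ is basic and [d] is derived by word-final hardening (voiced fricatives become stops word-finally).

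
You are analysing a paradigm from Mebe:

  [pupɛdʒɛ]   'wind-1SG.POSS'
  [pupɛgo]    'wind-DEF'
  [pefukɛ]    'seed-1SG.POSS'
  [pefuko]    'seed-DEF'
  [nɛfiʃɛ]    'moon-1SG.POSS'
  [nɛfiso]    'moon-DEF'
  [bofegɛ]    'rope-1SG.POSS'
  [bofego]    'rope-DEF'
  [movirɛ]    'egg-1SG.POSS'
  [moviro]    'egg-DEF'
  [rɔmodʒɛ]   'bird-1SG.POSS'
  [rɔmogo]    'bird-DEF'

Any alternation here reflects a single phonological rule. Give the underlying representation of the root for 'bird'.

/rɔmodʒ/

The root 'bird' surfaces as [rɔmodʒɛ] and [rɔmogo], with a stem-final [dʒ] ~ [g] alternation.
The stem 'rope' ([bofegɛ], [bofego]) shows [g] unchanged in both environments, so [g] cannot be basic with [dʒ] derived before the 1SG.POSS suffix.
Therefore /dʒ/ is basic and [g] is derived by depalatalization (palato-alveolar /dʒ/ and /ʃ/ become [g] and [s] when no front vowel follows).
The underlying form of 'bird' is therefore /rɔmodʒ/.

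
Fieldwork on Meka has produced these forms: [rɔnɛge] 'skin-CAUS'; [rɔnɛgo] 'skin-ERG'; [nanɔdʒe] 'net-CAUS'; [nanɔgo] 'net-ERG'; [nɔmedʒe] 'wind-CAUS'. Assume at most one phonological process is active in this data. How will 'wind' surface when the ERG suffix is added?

The root 'net' surfaces as [nanɔdʒe] and [nanɔgo], with a stem-final [dʒ] ~ [g] alternation.
But 'skin' keeps [g] in both environments ([rɔnɛge], [rɔnɛgo]), so there is no rule changing /g/ to [dʒ] before the CAUS suffix.
Therefore /dʒ/ is basic and [g] is derived by depalatalization (palato-alveolar /dʒ/ becomes [g] when no front vowel follows).
The one attested form of 'wind', [nɔmedʒe], shows underlying /nɔmedʒ/. Applying the same rule when no front vowel follows gives [nɔmego].

[nɔmego]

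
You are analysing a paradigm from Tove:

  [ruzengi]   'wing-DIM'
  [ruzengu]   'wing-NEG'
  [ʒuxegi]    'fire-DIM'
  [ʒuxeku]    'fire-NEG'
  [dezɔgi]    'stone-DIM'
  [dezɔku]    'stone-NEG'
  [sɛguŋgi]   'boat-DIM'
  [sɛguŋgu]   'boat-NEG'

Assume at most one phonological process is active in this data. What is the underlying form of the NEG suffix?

The NEG morpheme has two allomorphs, [-gu] and [-ku].
By contrast the DIM suffix keeps its initial [g] throughout — that segment must be underlying.
So the underlying form is /-ku/, and voiceless stops become voiced after a nasal.

/-ku/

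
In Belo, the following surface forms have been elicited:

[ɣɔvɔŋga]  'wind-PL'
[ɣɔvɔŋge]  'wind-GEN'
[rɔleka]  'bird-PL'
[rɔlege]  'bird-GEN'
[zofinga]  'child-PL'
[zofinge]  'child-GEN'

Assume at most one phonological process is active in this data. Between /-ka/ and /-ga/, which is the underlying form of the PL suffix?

/-ka/

The PL suffix surfaces as [-ga] and [-ka], depending on the final segment of the stem.
The GEN suffix, which begins with [g], is invariant after every stem; so [g] is not altered by any rule here.
The PL suffix is therefore /-ka/ underlyingly, with post-nasal voicing: voiceless stops become voiced after a nasal.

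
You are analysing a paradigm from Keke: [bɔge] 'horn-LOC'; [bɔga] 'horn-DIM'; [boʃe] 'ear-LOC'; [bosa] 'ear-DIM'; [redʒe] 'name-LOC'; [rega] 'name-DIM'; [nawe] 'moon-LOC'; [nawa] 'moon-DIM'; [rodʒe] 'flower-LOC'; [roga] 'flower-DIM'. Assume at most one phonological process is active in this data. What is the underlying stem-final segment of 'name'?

In [redʒe] and [rega] the final segment of 'name' alternates: [dʒ] ~ [g].
If /g/ were underlying and a rule turned it into [dʒ] before the LOC suffix, 'horn' would also alternate; but it has [g] in both [bɔge] and [bɔga].
Therefore /dʒ/ is basic and [g] is derived by depalatalization (palato-alveolar /dʒ/ and /ʃ/ become [g] and [s] when no front vowel follows).

/dʒ/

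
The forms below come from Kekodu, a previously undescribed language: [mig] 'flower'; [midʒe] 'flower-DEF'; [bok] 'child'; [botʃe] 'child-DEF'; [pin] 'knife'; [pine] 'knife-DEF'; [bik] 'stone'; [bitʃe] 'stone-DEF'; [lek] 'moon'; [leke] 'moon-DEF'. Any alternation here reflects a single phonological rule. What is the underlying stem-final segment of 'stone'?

'stone' shows [k] ~ [tʃ] at the end of the stem ([bik] vs [bitʃe]).
Compare 'moon', with invariant [k] in [lek] and [leke]: an analysis with underlying /k/ and a rule producing [tʃ] before the DEF suffix would wrongly predict alternation here too.
So /tʃ/ is underlying, and a rule of depalatalization — palato-alveolar /tʃ/ and /dʒ/ become [k] and [g] when no front vowel follows — gives [k].

/tʃ/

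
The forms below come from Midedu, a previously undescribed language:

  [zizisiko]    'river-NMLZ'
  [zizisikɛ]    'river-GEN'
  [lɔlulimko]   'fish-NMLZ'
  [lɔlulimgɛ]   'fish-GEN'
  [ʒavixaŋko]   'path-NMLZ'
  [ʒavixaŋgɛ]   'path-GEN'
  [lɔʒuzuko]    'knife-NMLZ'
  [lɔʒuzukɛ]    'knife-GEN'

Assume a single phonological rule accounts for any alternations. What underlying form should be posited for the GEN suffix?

The GEN suffix surfaces as [-gɛ] and [-kɛ], depending on the final segment of the stem.
The NMLZ suffix, which begins with [k], is invariant after every stem; so [k] is not altered by any rule here.
So the underlying form is /-gɛ/, and voiced stops become voiceless after a vowel.

/-gɛ/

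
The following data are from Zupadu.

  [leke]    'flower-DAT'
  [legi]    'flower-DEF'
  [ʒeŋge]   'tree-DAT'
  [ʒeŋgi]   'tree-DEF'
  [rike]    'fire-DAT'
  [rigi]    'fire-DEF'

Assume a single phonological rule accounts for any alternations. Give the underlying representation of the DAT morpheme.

/-ke/

The DAT morpheme has two allomorphs, [-ge] and [-ke].
The DEF suffix, which begins with [g], is invariant after every stem; so [g] is not altered by any rule here.
The DAT suffix is therefore /-ke/ underlyingly, with post-nasal voicing: voiceless stops become voiced after a nasal.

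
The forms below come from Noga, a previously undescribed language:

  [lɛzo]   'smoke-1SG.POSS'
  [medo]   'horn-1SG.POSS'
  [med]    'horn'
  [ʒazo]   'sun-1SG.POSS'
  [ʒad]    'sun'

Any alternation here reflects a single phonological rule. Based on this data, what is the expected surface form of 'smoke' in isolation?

[lɛd]

The stem for 'sun' ends in [z] in [ʒazo] but [d] in [ʒad].
If /d/ were underlying and a rule turned it into [z] before the 1SG.POSS suffix, 'horn' would also alternate; but it has [d] in both [medo] and [med].
So /z/ is underlying, and a rule of word-final hardening — voiced fricatives become stops word-finally — gives [d].
From [lɛzo] the stem 'smoke' is /lɛz/; word-finally this yields [lɛd].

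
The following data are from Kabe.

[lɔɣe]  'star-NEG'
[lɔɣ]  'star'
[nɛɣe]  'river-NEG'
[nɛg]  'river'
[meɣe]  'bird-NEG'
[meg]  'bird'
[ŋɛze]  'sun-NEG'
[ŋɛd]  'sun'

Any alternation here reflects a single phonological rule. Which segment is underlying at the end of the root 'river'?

In [nɛɣe] and [nɛg] the final segment of 'river' alternates: [ɣ] ~ [g].
The stem 'star' ([lɔɣe], [lɔɣ]) shows [ɣ] unchanged in both environments, so [ɣ] cannot be basic with [g] derived in isolation.
So /g/ is underlying, and a rule of intervocalic spirantization — voiced stops become fricatives between vowels — gives [ɣ].

/g/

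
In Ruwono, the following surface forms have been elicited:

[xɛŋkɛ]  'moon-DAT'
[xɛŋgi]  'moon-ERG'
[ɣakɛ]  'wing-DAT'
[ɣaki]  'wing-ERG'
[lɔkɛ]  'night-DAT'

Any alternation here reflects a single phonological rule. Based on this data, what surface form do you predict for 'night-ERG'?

The ERG suffix surfaces as [-gi] and [-ki], depending on the final segment of the stem.
By contrast the DAT suffix keeps its initial [k] throughout — that segment must be underlying.
So the underlying form is /-gi/, and voiced stops become voiceless after a vowel.
After 'night', which ends in a vowel, the suffix surfaces as [-ki], giving [lɔki].

[lɔki]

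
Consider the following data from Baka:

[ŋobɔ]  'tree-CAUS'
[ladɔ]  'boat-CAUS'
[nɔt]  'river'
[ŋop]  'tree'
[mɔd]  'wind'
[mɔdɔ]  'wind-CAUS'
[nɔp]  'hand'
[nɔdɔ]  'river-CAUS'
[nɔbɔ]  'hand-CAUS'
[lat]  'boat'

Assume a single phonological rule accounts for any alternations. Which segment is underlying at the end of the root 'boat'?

/t/

In [lat] and [ladɔ] the final segment of 'boat' alternates: [t] ~ [d].
If /d/ were underlying and a rule turned it into [t] in isolation, 'wind' would also alternate; but it has [d] in both [mɔd] and [mɔdɔ].
The alternation reflects intervocalic voicing: voiceless stops become voiced between vowels. /t/ is underlying.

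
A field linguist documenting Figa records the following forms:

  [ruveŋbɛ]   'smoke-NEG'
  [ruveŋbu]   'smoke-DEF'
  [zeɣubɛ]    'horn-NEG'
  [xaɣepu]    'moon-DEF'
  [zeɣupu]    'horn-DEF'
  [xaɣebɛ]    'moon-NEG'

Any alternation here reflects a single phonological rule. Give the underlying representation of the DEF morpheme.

/-pu/

The DEF morpheme has two allomorphs, [-bu] and [-pu].
By contrast the NEG suffix keeps its initial [b] throughout — that segment must be underlying.
The DEF suffix is therefore /-pu/ underlyingly, with post-nasal voicing: voiceless stops become voiced after a nasal.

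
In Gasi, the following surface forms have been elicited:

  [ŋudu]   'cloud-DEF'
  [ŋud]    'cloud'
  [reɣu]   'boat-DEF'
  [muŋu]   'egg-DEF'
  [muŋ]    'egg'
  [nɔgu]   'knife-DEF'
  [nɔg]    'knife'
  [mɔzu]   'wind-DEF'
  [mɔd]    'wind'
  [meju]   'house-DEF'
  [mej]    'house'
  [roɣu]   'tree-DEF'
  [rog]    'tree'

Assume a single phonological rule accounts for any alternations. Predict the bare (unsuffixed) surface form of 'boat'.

[reg]

In [roɣu] and [rog] the final segment of 'tree' alternates: [ɣ] ~ [g].
If /g/ were underlying and a rule turned it into [ɣ] before the DEF suffix, 'knife' would also alternate; but it has [g] in both [nɔgu] and [nɔg].
Therefore /ɣ/ is basic and [g] is derived by word-final hardening (voiced fricatives become stops word-finally).
From [reɣu] the stem 'boat' is /reɣ/; word-finally this yields [reg].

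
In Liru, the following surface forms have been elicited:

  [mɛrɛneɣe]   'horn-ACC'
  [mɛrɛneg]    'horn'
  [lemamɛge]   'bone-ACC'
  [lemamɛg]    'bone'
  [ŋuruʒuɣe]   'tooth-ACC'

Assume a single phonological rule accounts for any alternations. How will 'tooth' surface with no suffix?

[ŋuruʒug]

In [mɛrɛneɣe] and [mɛrɛneg] the final segment of 'horn' alternates: [ɣ] ~ [g].
But 'bone' keeps [g] in both environments ([lemamɛge], [lemamɛg]), so there is no rule changing /g/ to [ɣ] before the ACC suffix.
The alternation reflects word-final hardening: voiced fricatives become stops word-finally. /ɣ/ is underlying.
From [ŋuruʒuɣe] the stem 'tooth' is /ŋuruʒuɣ/; word-finally this yields [ŋuruʒug].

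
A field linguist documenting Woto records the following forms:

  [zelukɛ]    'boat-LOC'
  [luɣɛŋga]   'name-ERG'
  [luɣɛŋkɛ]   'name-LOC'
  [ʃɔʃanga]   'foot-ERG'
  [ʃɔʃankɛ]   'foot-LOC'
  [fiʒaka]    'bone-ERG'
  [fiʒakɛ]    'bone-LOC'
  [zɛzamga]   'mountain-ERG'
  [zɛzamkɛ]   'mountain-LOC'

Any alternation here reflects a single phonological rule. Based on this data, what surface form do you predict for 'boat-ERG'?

The ERG morpheme has two allomorphs, [-ga] and [-ka].
By contrast the LOC suffix keeps its initial [k] throughout — that segment must be underlying.
So the underlying form is /-ga/, and voiced stops become voiceless after a vowel.
After 'boat', which ends in a vowel, the suffix surfaces as [-ka], giving [zeluka].

[zeluka]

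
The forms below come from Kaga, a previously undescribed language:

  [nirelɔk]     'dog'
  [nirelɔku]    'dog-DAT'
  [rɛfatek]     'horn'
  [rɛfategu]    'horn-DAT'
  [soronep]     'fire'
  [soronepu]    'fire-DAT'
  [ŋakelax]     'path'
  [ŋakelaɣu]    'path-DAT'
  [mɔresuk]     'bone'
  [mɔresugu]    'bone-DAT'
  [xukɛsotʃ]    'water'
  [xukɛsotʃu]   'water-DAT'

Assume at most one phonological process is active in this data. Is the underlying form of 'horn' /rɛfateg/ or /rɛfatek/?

/rɛfateg/

In [rɛfatek] and [rɛfategu] the final segment of 'horn' alternates: [k] ~ [g].
But 'dog' keeps [k] in both environments ([nirelɔk], [nirelɔku]), so there is no rule changing /k/ to [g] before the DAT suffix.
So /g/ is underlying, and a rule of word-final obstruent devoicing — voiced obstruents become voiceless word-finally — gives [k].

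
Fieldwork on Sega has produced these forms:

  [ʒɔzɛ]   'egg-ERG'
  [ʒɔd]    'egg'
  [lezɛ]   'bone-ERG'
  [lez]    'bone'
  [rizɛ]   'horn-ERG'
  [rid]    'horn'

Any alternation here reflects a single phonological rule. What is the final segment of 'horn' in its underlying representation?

The root 'horn' surfaces as [rizɛ] and [rid], with a stem-final [z] ~ [d] alternation.
If /z/ were underlying and a rule turned it into [d] in isolation, 'bone' would also alternate; but it has [z] in both [lezɛ] and [lez].
So /d/ is underlying, and a rule of intervocalic spirantization — voiced stops become fricatives between vowels — gives [z].

/d/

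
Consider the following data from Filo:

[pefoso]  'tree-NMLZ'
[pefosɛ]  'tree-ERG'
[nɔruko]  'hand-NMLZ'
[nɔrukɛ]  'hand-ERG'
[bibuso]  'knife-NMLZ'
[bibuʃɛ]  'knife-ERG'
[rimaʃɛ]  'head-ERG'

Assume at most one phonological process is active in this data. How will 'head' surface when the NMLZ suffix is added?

In [bibuso] and [bibuʃɛ] the final segment of 'knife' alternates: [s] ~ [ʃ].
But 'tree' keeps [s] in both environments ([pefoso], [pefosɛ]), so there is no rule changing /s/ to [ʃ] before the ERG suffix.
The alternation reflects depalatalization: palato-alveolar /ʃ/ becomes [s] when no front vowel follows. /ʃ/ is underlying.
The one attested form of 'head', [rimaʃɛ], shows underlying /rimaʃ/. Applying the same rule when no front vowel follows gives [rimaso].

[rimaso]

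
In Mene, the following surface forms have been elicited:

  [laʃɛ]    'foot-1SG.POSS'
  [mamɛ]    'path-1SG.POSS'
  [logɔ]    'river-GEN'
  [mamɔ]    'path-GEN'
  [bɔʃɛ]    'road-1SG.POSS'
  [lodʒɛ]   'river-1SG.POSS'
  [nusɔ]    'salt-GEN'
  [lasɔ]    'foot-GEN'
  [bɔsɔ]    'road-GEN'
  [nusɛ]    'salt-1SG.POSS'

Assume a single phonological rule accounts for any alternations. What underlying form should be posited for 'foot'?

/laʃ/

The stem for 'foot' ends in [s] in [lasɔ] but [ʃ] in [laʃɛ].
If /s/ were underlying and a rule turned it into [ʃ] before the 1SG.POSS suffix, 'salt' would also alternate; but it has [s] in both [nusɔ] and [nusɛ].
The underlying segment must be /ʃ/; palato-alveolar /dʒ/ and /ʃ/ become [g] and [s] when no front vowel follows, yielding [s] there.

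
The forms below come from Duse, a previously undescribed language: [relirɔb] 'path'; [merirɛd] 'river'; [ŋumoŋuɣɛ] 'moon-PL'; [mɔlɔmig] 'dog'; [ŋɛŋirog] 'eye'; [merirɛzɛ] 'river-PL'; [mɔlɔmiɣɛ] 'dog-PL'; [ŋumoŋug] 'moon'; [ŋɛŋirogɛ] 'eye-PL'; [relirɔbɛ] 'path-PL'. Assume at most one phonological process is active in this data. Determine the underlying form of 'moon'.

/ŋumoŋuɣ/

'moon' shows [ɣ] ~ [g] at the end of the stem ([ŋumoŋuɣɛ] vs [ŋumoŋug]).
Compare 'eye', with invariant [g] in [ŋɛŋirogɛ] and [ŋɛŋirog]: an analysis with underlying /g/ and a rule producing [ɣ] before the PL suffix would wrongly predict alternation here too.
The underlying segment must be /ɣ/; voiced fricatives become stops word-finally, yielding [g] there.
Hence 'moon' is /ŋumoŋuɣ/ underlyingly.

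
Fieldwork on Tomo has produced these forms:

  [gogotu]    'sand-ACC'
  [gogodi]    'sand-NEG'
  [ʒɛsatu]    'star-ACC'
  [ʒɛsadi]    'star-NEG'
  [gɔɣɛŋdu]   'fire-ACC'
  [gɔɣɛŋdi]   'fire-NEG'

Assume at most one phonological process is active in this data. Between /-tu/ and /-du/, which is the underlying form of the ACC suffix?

/-tu/

The ACC morpheme has two allomorphs, [-du] and [-tu].
By contrast the NEG suffix keeps its initial [d] throughout — that segment must be underlying.
The ACC suffix is therefore /-tu/ underlyingly, with post-nasal voicing: voiceless stops become voiced after a nasal.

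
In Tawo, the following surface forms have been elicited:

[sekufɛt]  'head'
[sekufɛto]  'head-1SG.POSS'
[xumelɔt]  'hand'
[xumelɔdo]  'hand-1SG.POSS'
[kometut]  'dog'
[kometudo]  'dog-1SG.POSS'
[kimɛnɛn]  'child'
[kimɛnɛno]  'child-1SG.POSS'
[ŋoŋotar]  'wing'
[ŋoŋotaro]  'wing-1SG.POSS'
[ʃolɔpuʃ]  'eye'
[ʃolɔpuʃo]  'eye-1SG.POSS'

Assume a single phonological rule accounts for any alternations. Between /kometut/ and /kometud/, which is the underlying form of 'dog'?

'dog' shows [t] ~ [d] at the end of the stem ([kometut] vs [kometudo]).
But 'head' keeps [t] in both environments ([sekufɛt], [sekufɛto]), so there is no rule changing /t/ to [d] before the 1SG.POSS suffix.
The alternation reflects word-final obstruent devoicing: voiced obstruents become voiceless word-finally. /d/ is underlying.

/kometud/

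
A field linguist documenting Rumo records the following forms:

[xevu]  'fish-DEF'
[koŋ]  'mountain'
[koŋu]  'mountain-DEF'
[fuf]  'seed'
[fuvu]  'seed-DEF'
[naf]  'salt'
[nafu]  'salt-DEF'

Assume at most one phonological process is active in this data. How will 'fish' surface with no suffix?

[xef]

'seed' shows [f] ~ [v] at the end of the stem ([fuf] vs [fuvu]).
If /f/ were underlying and a rule turned it into [v] before the DEF suffix, 'salt' would also alternate; but it has [f] in both [naf] and [nafu].
The alternation reflects word-final obstruent devoicing: voiced obstruents become voiceless word-finally. /v/ is underlying.
From [xevu] the stem 'fish' is /xev/; word-finally this yields [xef].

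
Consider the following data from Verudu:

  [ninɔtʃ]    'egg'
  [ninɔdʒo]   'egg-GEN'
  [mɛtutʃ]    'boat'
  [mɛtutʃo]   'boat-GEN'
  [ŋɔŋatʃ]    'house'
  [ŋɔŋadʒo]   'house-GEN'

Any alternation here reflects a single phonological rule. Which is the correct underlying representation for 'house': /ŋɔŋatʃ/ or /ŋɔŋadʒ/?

/ŋɔŋadʒ/

The stem for 'house' ends in [tʃ] in [ŋɔŋatʃ] but [dʒ] in [ŋɔŋadʒo].
If /tʃ/ were underlying and a rule turned it into [dʒ] before the GEN suffix, 'boat' would also alternate; but it has [tʃ] in both [mɛtutʃ] and [mɛtutʃo].
Therefore /dʒ/ is basic and [tʃ] is derived by word-final obstruent devoicing (voiced obstruents become voiceless word-finally).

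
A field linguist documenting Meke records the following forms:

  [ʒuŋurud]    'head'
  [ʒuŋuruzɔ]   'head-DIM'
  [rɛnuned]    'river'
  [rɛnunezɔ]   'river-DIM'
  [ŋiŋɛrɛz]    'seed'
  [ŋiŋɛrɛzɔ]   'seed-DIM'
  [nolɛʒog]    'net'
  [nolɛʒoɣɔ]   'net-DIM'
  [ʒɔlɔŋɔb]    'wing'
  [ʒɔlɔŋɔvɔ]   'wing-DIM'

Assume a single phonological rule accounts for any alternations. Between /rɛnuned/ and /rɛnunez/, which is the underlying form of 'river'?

The root 'river' surfaces as [rɛnuned] and [rɛnunezɔ], with a stem-final [d] ~ [z] alternation.
But 'seed' keeps [z] in both environments ([ŋiŋɛrɛz], [ŋiŋɛrɛzɔ]), so there is no rule changing /z/ to [d] in isolation.
The underlying segment must be /d/; voiced stops become fricatives between vowels, yielding [z] there.

/rɛnuned/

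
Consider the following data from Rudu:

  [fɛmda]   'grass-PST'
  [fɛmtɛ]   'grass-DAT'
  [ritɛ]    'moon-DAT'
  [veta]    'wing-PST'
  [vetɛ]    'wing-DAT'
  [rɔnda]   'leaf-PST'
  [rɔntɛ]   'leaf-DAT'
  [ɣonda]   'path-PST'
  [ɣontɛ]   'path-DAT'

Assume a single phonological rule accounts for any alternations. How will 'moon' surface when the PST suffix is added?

The PST morpheme has two allomorphs, [-da] and [-ta].
By contrast the DAT suffix keeps its initial [t] throughout — that segment must be underlying.
So the underlying form is /-da/, and voiced stops become voiceless after a vowel.
After 'moon', which ends in a vowel, the suffix surfaces as [-ta], giving [rita].

[rita]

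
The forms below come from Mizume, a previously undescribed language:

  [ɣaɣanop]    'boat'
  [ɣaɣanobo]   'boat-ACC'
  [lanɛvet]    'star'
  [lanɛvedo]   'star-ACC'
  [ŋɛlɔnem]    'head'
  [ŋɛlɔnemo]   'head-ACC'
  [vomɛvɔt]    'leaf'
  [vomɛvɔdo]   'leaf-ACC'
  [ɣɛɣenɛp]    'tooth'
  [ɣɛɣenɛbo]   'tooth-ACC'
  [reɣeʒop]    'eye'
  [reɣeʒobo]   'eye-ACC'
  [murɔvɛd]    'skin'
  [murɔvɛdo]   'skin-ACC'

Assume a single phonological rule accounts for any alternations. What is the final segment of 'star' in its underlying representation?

/t/

The root 'star' surfaces as [lanɛvet] and [lanɛvedo], with a stem-final [t] ~ [d] alternation.
The stem 'skin' ([murɔvɛd], [murɔvɛdo]) shows [d] unchanged in both environments, so [d] cannot be basic with [t] derived in isolation.
So /t/ is underlying, and a rule of intervocalic voicing — voiceless stops become voiced between vowels — gives [d].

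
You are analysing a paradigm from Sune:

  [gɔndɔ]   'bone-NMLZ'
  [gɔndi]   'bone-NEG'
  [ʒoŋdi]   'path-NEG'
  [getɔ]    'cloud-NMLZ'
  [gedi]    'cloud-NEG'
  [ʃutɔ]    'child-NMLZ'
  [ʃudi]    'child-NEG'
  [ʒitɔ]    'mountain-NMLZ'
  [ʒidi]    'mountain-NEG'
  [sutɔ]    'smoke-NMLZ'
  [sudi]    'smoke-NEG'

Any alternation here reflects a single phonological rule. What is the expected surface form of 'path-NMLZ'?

The NMLZ suffix surfaces as [-dɔ] and [-tɔ], depending on the final segment of the stem.
The NEG suffix, which begins with [d], is invariant after every stem; so [d] is not altered by any rule here.
So the underlying form is /-tɔ/, and voiceless stops become voiced after a nasal.
After 'path', which ends in a nasal, the suffix surfaces as [-dɔ], giving [ʒoŋdɔ].

[ʒoŋdɔ]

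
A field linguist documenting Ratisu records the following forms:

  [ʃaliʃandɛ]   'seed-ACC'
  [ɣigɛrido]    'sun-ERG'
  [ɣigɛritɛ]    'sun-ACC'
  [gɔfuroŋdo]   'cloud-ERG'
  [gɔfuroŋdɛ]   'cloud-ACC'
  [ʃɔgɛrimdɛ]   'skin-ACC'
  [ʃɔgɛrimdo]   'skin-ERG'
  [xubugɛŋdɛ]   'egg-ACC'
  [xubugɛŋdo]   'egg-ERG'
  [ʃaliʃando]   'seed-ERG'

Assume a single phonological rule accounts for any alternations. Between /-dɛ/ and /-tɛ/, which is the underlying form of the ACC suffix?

The ACC suffix surfaces as [-dɛ] and [-tɛ], depending on the final segment of the stem.
The ERG suffix, which begins with [d], is invariant after every stem; so [d] is not altered by any rule here.
So the underlying form is /-tɛ/, and voiceless stops become voiced after a nasal.

/-tɛ/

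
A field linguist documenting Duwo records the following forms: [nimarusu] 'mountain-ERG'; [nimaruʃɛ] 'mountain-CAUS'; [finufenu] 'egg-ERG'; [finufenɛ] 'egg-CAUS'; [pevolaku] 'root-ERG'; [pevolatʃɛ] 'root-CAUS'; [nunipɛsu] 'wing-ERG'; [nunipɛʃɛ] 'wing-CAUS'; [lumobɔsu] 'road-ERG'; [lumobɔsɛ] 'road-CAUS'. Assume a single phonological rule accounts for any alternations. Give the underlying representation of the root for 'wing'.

/nunipɛʃ/

'wing' shows [s] ~ [ʃ] at the end of the stem ([nunipɛsu] vs [nunipɛʃɛ]).
If /s/ were underlying and a rule turned it into [ʃ] before the CAUS suffix, 'road' would also alternate; but it has [s] in both [lumobɔsu] and [lumobɔsɛ].
The alternation reflects depalatalization: palato-alveolar /tʃ/ and /ʃ/ become [k] and [s] when no front vowel follows. /ʃ/ is underlying.
So 'wing' = /nunipɛʃ/.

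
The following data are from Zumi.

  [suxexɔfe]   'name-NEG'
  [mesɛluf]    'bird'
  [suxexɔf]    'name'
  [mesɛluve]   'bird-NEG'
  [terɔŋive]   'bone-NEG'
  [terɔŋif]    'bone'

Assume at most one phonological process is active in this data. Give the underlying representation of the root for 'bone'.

/terɔŋiv/

The stem for 'bone' ends in [f] in [terɔŋif] but [v] in [terɔŋive].
If /f/ were underlying and a rule turned it into [v] before the NEG suffix, 'name' would also alternate; but it has [f] in both [suxexɔf] and [suxexɔfe].
The alternation reflects word-final obstruent devoicing: voiced obstruents become voiceless word-finally. /v/ is underlying.
Hence 'bone' is /terɔŋiv/ underlyingly.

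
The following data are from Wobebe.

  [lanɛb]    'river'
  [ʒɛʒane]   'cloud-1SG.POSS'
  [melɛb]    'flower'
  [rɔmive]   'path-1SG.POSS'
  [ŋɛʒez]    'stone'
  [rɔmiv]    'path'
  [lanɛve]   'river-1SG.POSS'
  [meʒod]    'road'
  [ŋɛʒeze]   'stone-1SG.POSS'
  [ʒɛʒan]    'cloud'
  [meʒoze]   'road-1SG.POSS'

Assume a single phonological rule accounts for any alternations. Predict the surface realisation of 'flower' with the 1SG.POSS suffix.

[melɛve]

In [lanɛb] and [lanɛve] the final segment of 'river' alternates: [b] ~ [v].
But 'path' keeps [v] in both environments ([rɔmiv], [rɔmive]), so there is no rule changing /v/ to [b] in isolation.
Therefore /b/ is basic and [v] is derived by intervocalic spirantization (voiced stops become fricatives between vowels).
From [melɛb] the stem 'flower' is /melɛb/; between vowels this yields [melɛve].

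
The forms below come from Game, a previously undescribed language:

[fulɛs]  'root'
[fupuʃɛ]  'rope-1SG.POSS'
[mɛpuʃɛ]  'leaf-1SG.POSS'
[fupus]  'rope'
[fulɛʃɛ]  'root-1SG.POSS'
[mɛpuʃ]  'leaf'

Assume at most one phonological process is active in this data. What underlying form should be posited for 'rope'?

In [fupuʃɛ] and [fupus] the final segment of 'rope' alternates: [ʃ] ~ [s].
But 'leaf' keeps [ʃ] in both environments ([mɛpuʃɛ], [mɛpuʃ]), so there is no rule changing /ʃ/ to [s] in isolation.
The alternation reflects palatalization before a front vowel: /s/ becomes palato-alveolar [ʃ] before a front vowel. /s/ is underlying.
So 'rope' = /fupus/.

/fupus/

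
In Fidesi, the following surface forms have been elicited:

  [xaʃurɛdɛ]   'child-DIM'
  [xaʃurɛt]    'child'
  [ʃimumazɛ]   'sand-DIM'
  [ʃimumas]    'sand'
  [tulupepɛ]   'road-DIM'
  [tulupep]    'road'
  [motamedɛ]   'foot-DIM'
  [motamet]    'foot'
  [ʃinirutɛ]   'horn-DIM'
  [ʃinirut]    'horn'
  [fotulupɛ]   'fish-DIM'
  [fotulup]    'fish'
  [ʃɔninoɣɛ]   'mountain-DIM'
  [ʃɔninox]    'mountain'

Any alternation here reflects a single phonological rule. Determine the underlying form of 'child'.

The root 'child' surfaces as [xaʃurɛdɛ] and [xaʃurɛt], with a stem-final [d] ~ [t] alternation.
The stem 'horn' ([ʃinirutɛ], [ʃinirut]) shows [t] unchanged in both environments, so [t] cannot be basic with [d] derived before the DIM suffix.
The alternation reflects word-final obstruent devoicing: voiced obstruents become voiceless word-finally. /d/ is underlying.
Hence 'child' is /xaʃurɛd/ underlyingly.

/xaʃurɛd/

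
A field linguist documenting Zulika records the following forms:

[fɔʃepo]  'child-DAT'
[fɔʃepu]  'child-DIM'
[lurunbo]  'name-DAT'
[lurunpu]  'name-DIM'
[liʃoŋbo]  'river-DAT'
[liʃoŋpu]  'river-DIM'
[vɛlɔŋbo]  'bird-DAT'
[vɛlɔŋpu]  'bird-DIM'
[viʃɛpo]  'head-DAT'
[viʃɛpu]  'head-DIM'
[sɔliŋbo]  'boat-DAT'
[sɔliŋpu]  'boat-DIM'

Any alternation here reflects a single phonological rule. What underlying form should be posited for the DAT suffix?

The DAT morpheme has two allomorphs, [-bo] and [-po].
The DIM suffix, which begins with [p], is invariant after every stem; so [p] is not altered by any rule here.
So the underlying form is /-bo/, and voiced stops become voiceless after a vowel.

/-bo/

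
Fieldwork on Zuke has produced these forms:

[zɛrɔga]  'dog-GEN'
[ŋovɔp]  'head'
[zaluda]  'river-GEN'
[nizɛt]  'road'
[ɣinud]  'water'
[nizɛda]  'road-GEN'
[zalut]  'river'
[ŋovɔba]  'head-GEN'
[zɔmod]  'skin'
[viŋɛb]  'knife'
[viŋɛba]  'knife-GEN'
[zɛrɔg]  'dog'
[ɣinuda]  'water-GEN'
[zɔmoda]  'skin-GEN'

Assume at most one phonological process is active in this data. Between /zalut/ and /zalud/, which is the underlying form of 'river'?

The root 'river' surfaces as [zalut] and [zaluda], with a stem-final [t] ~ [d] alternation.
But 'skin' keeps [d] in both environments ([zɔmod], [zɔmoda]), so there is no rule changing /d/ to [t] in isolation.
Therefore /t/ is basic and [d] is derived by intervocalic voicing (voiceless stops become voiced between vowels).

/zalut/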